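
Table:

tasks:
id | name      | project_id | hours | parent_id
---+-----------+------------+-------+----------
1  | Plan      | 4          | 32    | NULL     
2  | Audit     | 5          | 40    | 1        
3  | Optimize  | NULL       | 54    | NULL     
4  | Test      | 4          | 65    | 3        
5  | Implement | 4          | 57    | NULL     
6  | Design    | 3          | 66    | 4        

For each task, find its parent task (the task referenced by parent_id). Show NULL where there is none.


This is a self-join: tasks is joined to a second copy of itself, matching each row's parent_id to another row's id. Use LEFT JOIN so rows with parent_id=NULL are kept.
  - task 1 (Plan): parent_id=NULL -> NULL
  - task 2 (Audit): parent_id=1 -> Plan
  - task 3 (Optimize): parent_id=NULL -> NULL
  - task 4 (Test): parent_id=3 -> Optimize
  - task 5 (Implement): parent_id=NULL -> NULL
  - task 6 (Design): parent_id=4 -> Test

SQL:
SELECT a.name AS item, b.name AS parent
FROM tasks a
LEFT JOIN tasks b ON a.parent_id = b.id

Result:
item      | parent  
----------+---------
Plan      | NULL    
Audit     | Plan    
Optimize  | NULL    
Test      | Optimize
Implement | NULL    
Design    | Test    


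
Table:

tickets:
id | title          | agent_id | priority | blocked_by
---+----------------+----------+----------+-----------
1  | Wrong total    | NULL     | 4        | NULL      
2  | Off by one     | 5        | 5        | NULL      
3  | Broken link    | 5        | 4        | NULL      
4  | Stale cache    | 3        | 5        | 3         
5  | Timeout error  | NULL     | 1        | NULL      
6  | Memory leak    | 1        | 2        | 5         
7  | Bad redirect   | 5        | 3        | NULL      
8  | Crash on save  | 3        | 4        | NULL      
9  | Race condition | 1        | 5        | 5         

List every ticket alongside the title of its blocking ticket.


This is a self-join: tickets is joined to a second copy of itself, matching each row's blocked_by to another row's id. Use LEFT JOIN so rows with blocked_by=NULL are kept.
  - ticket 1 (Wrong total): blocked_by=NULL -> NULL
  - ticket 2 (Off by one): blocked_by=NULL -> NULL
  - ticket 3 (Broken link): blocked_by=NULL -> NULL
  - ticket 4 (Stale cache): blocked_by=3 -> Broken link
  - ticket 5 (Timeout error): blocked_by=NULL -> NULL
  - ticket 6 (Memory leak): blocked_by=5 -> Timeout error
  - ticket 7 (Bad redirect): blocked_by=NULL -> NULL
  - ticket 8 (Crash on save): blocked_by=NULL -> NULL
  - ticket 9 (Race condition): blocked_by=5 -> Timeout error

SQL:
SELECT a.title AS item, b.title AS blocked_by
FROM tickets a
LEFT JOIN tickets b ON a.blocked_by = b.id

Result:
item           | blocked_by   
---------------+--------------
Wrong total    | NULL         
Off by one     | NULL         
Broken link    | NULL         
Stale cache    | Broken link  
Timeout error  | NULL         
Memory leak    | Timeout error
Bad redirect   | NULL         
Crash on save  | NULL         
Race condition | Timeout error


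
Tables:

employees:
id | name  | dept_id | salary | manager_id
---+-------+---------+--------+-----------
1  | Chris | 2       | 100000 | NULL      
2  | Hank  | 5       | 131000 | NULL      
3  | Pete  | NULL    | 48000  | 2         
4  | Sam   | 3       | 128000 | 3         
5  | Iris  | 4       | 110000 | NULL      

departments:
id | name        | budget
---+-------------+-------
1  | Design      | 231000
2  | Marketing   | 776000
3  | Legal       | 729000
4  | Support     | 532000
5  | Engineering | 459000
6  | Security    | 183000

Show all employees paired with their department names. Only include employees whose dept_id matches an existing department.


INNER JOIN keeps only employees rows whose dept_id matches an id in departments. Walk through each employee:
  - employee 1 (Chris): dept_id=2 -> matches Marketing
  - employee 2 (Hank): dept_id=5 -> matches Engineering
  - employee 3 (Pete): dept_id=NULL, no match -> dropped
  - employee 4 (Sam): dept_id=3 -> matches Legal
  - employee 5 (Iris): dept_id=4 -> matches Support
So 1 of 5 rows is dropped.

SQL:
SELECT a.name, b.name AS department
FROM employees a
INNER JOIN departments b ON a.dept_id = b.id

Result:
name  | department 
------+------------
Chris | Marketing  
Hank  | Engineering
Sam   | Legal      
Iris  | Support    


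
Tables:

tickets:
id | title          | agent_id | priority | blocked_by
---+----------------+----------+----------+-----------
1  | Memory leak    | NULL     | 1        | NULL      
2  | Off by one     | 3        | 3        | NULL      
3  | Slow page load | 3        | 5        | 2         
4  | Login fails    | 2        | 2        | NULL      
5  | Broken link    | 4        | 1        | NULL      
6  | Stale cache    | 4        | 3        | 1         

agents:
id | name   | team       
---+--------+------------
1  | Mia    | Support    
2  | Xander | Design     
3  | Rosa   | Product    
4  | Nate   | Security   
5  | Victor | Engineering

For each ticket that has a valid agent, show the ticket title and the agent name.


INNER JOIN keeps only tickets rows whose agent_id matches an id in agents. Walk through each ticket:
  - ticket 1 (Memory leak): agent_id=NULL, no match -> dropped
  - ticket 2 (Off by one): agent_id=3 -> matches Rosa
  - ticket 3 (Slow page load): agent_id=3 -> matches Rosa
  - ticket 4 (Login fails): agent_id=2 -> matches Xander
  - ticket 5 (Broken link): agent_id=4 -> matches Nate
  - ticket 6 (Stale cache): agent_id=4 -> matches Nate
So 1 of 6 rows is dropped.

SQL:
SELECT a.title, b.name AS agent
FROM tickets a
INNER JOIN agents b ON a.agent_id = b.id

Result:
title          | agent 
---------------+-------
Off by one     | Rosa  
Slow page load | Rosa  
Login fails    | Xander
Broken link    | Nate  
Stale cache    | Nate  


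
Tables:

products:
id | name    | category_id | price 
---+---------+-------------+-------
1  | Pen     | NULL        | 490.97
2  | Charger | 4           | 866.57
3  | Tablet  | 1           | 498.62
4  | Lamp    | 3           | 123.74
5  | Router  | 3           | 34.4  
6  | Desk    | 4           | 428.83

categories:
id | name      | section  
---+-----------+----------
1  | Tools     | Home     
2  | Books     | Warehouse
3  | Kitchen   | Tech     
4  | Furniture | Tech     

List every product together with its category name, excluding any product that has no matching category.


INNER JOIN keeps only products rows whose category_id matches an id in categories. Walk through each product:
  - product 1 (Pen): category_id=NULL, no match -> dropped
  - product 2 (Charger): category_id=4 -> matches Furniture
  - product 3 (Tablet): category_id=1 -> matches Tools
  - product 4 (Lamp): category_id=3 -> matches Kitchen
  - product 5 (Router): category_id=3 -> matches Kitchen
  - product 6 (Desk): category_id=4 -> matches Furniture
So 1 of 6 rows is dropped.

SQL:
SELECT a.name, b.name AS category
FROM products a
INNER JOIN categories b ON a.category_id = b.id

Result:
name    | category 
--------+----------
Charger | Furniture
Tablet  | Tools    
Lamp    | Kitchen  
Router  | Kitchen  
Desk    | Furniture


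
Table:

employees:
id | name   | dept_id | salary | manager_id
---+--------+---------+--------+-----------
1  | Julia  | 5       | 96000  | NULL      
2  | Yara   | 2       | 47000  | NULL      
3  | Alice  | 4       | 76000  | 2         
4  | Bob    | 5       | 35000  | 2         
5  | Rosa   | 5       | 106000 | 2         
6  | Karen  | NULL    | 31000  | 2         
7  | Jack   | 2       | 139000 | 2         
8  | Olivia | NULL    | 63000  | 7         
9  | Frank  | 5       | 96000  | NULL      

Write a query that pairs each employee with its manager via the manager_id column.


This is a self-join: employees is joined to a second copy of itself, matching each row's manager_id to another row's id. Use LEFT JOIN so rows with manager_id=NULL are kept.
  - employee 1 (Julia): manager_id=NULL -> NULL
  - employee 2 (Yara): manager_id=NULL -> NULL
  - employee 3 (Alice): manager_id=2 -> Yara
  - employee 4 (Bob): manager_id=2 -> Yara
  - employee 5 (Rosa): manager_id=2 -> Yara
  - employee 6 (Karen): manager_id=2 -> Yara
  - employee 7 (Jack): manager_id=2 -> Yara
  - employee 8 (Olivia): manager_id=7 -> Jack
  - employee 9 (Frank): manager_id=NULL -> NULL

SQL:
SELECT a.name AS item, b.name AS manager
FROM employees a
LEFT JOIN employees b ON a.manager_id = b.id

Result:
item   | manager
-------+--------
Julia  | NULL   
Yara   | NULL   
Alice  | Yara   
Bob    | Yara   
Rosa   | Yara   
Karen  | Yara   
Jack   | Yara   
Olivia | Jack   
Frank  | NULL   


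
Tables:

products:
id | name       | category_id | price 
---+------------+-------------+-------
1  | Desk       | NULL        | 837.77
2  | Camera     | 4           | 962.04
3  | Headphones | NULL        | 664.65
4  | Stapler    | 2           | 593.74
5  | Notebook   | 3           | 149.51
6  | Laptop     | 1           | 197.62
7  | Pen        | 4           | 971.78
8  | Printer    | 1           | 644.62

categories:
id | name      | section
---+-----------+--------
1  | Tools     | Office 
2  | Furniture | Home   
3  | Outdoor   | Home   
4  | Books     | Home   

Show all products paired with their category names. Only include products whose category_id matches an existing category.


INNER JOIN keeps only products rows whose category_id matches an id in categories. Walk through each product:
  - product 1 (Desk): category_id=NULL, no match -> dropped
  - product 2 (Camera): category_id=4 -> matches Books
  - product 3 (Headphones): category_id=NULL, no match -> dropped
  - product 4 (Stapler): category_id=2 -> matches Furniture
  - product 5 (Notebook): category_id=3 -> matches Outdoor
  - product 6 (Laptop): category_id=1 -> matches Tools
  - product 7 (Pen): category_id=4 -> matches Books
  - product 8 (Printer): category_id=1 -> matches Tools
So 2 of 8 rows are dropped.

SQL:
SELECT a.name, b.name AS category
FROM products a
INNER JOIN categories b ON a.category_id = b.id

Result:
name     | category 
---------+----------
Camera   | Books    
Stapler  | Furniture
Notebook | Outdoor  
Laptop   | Tools    
Pen      | Books    
Printer  | Tools    


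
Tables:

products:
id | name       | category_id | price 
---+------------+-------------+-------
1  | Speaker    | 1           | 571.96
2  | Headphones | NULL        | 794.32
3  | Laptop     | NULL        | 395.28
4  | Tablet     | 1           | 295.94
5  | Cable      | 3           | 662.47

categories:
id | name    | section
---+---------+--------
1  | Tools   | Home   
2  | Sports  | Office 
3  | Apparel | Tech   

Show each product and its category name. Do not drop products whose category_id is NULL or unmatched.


LEFT JOIN keeps every row from products (the left table); where category_id has no match in categories, the category columns become NULL. Walk through each product:
  - product 1 (Speaker): category_id=1 -> matches Tools
  - product 2 (Headphones): category_id=NULL, no match -> kept with NULL
  - product 3 (Laptop): category_id=NULL, no match -> kept with NULL
  - product 4 (Tablet): category_id=1 -> matches Tools
  - product 5 (Cable): category_id=3 -> matches Apparel
All 5 rows appear; 2 have NULL category.

SQL:
SELECT a.name, b.name AS category
FROM products a
LEFT JOIN categories b ON a.category_id = b.id

Result:
name       | category
-----------+---------
Speaker    | Tools   
Headphones | NULL    
Laptop     | NULL    
Tablet     | Tools   
Cable      | Apparel 


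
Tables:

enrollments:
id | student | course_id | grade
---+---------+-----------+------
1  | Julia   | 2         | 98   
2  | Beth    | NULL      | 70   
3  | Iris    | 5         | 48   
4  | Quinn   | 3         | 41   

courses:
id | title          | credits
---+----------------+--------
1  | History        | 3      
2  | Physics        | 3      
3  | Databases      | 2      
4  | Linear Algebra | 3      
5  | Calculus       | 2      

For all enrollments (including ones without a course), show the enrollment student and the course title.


LEFT JOIN keeps every row from enrollments (the left table); where course_id has no match in courses, the course columns become NULL. Walk through each enrollment:
  - enrollment 1 (Julia): course_id=2 -> matches Physics
  - enrollment 2 (Beth): course_id=NULL, no match -> kept with NULL
  - enrollment 3 (Iris): course_id=5 -> matches Calculus
  - enrollment 4 (Quinn): course_id=3 -> matches Databases
All 4 rows appear; 1 has NULL course.

SQL:
SELECT a.student, b.title AS course
FROM enrollments a
LEFT JOIN courses b ON a.course_id = b.id

Result:
student | course   
--------+----------
Julia   | Physics  
Beth    | NULL     
Iris    | Calculus 
Quinn   | Databases


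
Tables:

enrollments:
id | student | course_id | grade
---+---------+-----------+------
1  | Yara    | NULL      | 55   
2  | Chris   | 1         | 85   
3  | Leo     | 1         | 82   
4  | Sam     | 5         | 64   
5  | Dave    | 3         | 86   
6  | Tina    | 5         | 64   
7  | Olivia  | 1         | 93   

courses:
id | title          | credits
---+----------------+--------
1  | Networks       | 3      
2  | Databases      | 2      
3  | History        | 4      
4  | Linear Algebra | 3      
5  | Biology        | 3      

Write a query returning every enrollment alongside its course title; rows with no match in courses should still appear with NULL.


LEFT JOIN keeps every row from enrollments (the left table); where course_id has no match in courses, the course columns become NULL. Walk through each enrollment:
  - enrollment 1 (Yara): course_id=NULL, no match -> kept with NULL
  - enrollment 2 (Chris): course_id=1 -> matches Networks
  - enrollment 3 (Leo): course_id=1 -> matches Networks
  - enrollment 4 (Sam): course_id=5 -> matches Biology
  - enrollment 5 (Dave): course_id=3 -> matches History
  - enrollment 6 (Tina): course_id=5 -> matches Biology
  - enrollment 7 (Olivia): course_id=1 -> matches Networks
All 7 rows appear; 1 has NULL course.

SQL:
SELECT a.student, b.title AS course
FROM enrollments a
LEFT JOIN courses b ON a.course_id = b.id

Result:
student | course  
--------+---------
Yara    | NULL    
Chris   | Networks
Leo     | Networks
Sam     | Biology 
Dave    | History 
Tina    | Biology 
Olivia  | Networks


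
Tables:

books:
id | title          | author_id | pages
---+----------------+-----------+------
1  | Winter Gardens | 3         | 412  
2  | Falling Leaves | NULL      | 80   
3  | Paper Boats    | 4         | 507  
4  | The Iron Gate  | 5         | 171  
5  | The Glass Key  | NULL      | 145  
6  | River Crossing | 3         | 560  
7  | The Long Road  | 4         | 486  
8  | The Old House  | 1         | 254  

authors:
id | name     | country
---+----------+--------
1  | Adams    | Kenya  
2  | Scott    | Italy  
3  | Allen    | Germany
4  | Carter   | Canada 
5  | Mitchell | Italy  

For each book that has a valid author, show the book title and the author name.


INNER JOIN keeps only books rows whose author_id matches an id in authors. Walk through each book:
  - book 1 (Winter Gardens): author_id=3 -> matches Allen
  - book 2 (Falling Leaves): author_id=NULL, no match -> dropped
  - book 3 (Paper Boats): author_id=4 -> matches Carter
  - book 4 (The Iron Gate): author_id=5 -> matches Mitchell
  - book 5 (The Glass Key): author_id=NULL, no match -> dropped
  - book 6 (River Crossing): author_id=3 -> matches Allen
  - book 7 (The Long Road): author_id=4 -> matches Carter
  - book 8 (The Old House): author_id=1 -> matches Adams
So 2 of 8 rows are dropped.

SQL:
SELECT a.title, b.name AS author
FROM books a
INNER JOIN authors b ON a.author_id = b.id

Result:
title          | author  
---------------+---------
Winter Gardens | Allen   
Paper Boats    | Carter  
The Iron Gate  | Mitchell
River Crossing | Allen   
The Long Road  | Carter  
The Old House  | Adams   


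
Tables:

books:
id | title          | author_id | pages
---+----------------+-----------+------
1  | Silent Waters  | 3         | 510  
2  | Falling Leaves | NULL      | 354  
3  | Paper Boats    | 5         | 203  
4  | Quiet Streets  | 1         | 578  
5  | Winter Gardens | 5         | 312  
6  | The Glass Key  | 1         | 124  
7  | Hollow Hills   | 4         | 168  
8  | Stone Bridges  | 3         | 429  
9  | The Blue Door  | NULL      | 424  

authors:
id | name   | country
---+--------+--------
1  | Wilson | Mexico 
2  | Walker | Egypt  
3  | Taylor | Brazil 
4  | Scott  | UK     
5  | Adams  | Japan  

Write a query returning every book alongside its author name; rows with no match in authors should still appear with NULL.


LEFT JOIN keeps every row from books (the left table); where author_id has no match in authors, the author columns become NULL. Walk through each book:
  - book 1 (Silent Waters): author_id=3 -> matches Taylor
  - book 2 (Falling Leaves): author_id=NULL, no match -> kept with NULL
  - book 3 (Paper Boats): author_id=5 -> matches Adams
  - book 4 (Quiet Streets): author_id=1 -> matches Wilson
  - book 5 (Winter Gardens): author_id=5 -> matches Adams
  - book 6 (The Glass Key): author_id=1 -> matches Wilson
  - book 7 (Hollow Hills): author_id=4 -> matches Scott
  - book 8 (Stone Bridges): author_id=3 -> matches Taylor
  - book 9 (The Blue Door): author_id=NULL, no match -> kept with NULL
All 9 rows appear; 2 have NULL author.

SQL:
SELECT a.title, b.name AS author
FROM books a
LEFT JOIN authors b ON a.author_id = b.id

Result:
title          | author
---------------+-------
Silent Waters  | Taylor
Falling Leaves | NULL  
Paper Boats    | Adams 
Quiet Streets  | Wilson
Winter Gardens | Adams 
The Glass Key  | Wilson
Hollow Hills   | Scott 
Stone Bridges  | Taylor
The Blue Door  | NULL  


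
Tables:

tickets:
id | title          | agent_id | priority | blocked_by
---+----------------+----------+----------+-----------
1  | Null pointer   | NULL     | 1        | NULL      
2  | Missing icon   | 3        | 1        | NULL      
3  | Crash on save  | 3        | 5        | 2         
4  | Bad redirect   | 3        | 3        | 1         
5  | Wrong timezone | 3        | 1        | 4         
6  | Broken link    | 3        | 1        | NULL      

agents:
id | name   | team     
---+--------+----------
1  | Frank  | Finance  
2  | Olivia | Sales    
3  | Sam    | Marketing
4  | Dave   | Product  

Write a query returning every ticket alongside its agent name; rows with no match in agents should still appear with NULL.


LEFT JOIN keeps every row from tickets (the left table); where agent_id has no match in agents, the agent columns become NULL. Walk through each ticket:
  - ticket 1 (Null pointer): agent_id=NULL, no match -> kept with NULL
  - ticket 2 (Missing icon): agent_id=3 -> matches Sam
  - ticket 3 (Crash on save): agent_id=3 -> matches Sam
  - ticket 4 (Bad redirect): agent_id=3 -> matches Sam
  - ticket 5 (Wrong timezone): agent_id=3 -> matches Sam
  - ticket 6 (Broken link): agent_id=3 -> matches Sam
All 6 rows appear; 1 has NULL agent.

SQL:
SELECT a.title, b.name AS agent
FROM tickets a
LEFT JOIN agents b ON a.agent_id = b.id

Result:
title          | agent
---------------+------
Null pointer   | NULL 
Missing icon   | Sam  
Crash on save  | Sam  
Bad redirect   | Sam  
Wrong timezone | Sam  
Broken link    | Sam  


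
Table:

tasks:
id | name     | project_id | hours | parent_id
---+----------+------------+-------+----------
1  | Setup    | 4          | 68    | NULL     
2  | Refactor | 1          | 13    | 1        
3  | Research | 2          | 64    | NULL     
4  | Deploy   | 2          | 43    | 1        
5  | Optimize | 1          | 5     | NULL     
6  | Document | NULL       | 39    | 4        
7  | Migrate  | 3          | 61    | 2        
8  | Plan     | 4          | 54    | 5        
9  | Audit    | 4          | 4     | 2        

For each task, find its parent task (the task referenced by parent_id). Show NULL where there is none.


This is a self-join: tasks is joined to a second copy of itself, matching each row's parent_id to another row's id. Use LEFT JOIN so rows with parent_id=NULL are kept.
  - task 1 (Setup): parent_id=NULL -> NULL
  - task 2 (Refactor): parent_id=1 -> Setup
  - task 3 (Research): parent_id=NULL -> NULL
  - task 4 (Deploy): parent_id=1 -> Setup
  - task 5 (Optimize): parent_id=NULL -> NULL
  - task 6 (Document): parent_id=4 -> Deploy
  - task 7 (Migrate): parent_id=2 -> Refactor
  - task 8 (Plan): parent_id=5 -> Optimize
  - task 9 (Audit): parent_id=2 -> Refactor

SQL:
SELECT a.name AS item, b.name AS parent
FROM tasks a
LEFT JOIN tasks b ON a.parent_id = b.id

Result:
item     | parent  
---------+---------
Setup    | NULL    
Refactor | Setup   
Research | NULL    
Deploy   | Setup   
Optimize | NULL    
Document | Deploy  
Migrate  | Refactor
Plan     | Optimize
Audit    | Refactor


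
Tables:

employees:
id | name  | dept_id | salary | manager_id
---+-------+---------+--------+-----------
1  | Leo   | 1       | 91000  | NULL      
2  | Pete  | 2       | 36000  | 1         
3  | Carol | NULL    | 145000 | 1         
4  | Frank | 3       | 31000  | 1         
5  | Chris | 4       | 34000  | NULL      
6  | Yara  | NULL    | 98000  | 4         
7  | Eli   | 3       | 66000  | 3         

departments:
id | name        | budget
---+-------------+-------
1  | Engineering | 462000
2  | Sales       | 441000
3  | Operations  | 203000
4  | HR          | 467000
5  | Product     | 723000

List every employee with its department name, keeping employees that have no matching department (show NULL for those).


LEFT JOIN keeps every row from employees (the left table); where dept_id has no match in departments, the department columns become NULL. Walk through each employee:
  - employee 1 (Leo): dept_id=1 -> matches Engineering
  - employee 2 (Pete): dept_id=2 -> matches Sales
  - employee 3 (Carol): dept_id=NULL, no match -> kept with NULL
  - employee 4 (Frank): dept_id=3 -> matches Operations
  - employee 5 (Chris): dept_id=4 -> matches HR
  - employee 6 (Yara): dept_id=NULL, no match -> kept with NULL
  - employee 7 (Eli): dept_id=3 -> matches Operations
All 7 rows appear; 2 have NULL department.

SQL:
SELECT a.name, b.name AS department
FROM employees a
LEFT JOIN departments b ON a.dept_id = b.id

Result:
name  | department 
------+------------
Leo   | Engineering
Pete  | Sales      
Carol | NULL       
Frank | Operations 
Chris | HR         
Yara  | NULL       
Eli   | Operations 


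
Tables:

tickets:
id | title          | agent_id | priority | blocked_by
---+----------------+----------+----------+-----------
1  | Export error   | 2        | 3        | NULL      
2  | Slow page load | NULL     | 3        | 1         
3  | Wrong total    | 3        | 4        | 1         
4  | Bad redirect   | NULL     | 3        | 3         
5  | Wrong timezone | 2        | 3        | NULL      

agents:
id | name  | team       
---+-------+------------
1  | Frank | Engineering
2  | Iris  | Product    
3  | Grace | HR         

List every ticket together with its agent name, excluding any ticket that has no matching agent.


INNER JOIN keeps only tickets rows whose agent_id matches an id in agents. Walk through each ticket:
  - ticket 1 (Export error): agent_id=2 -> matches Iris
  - ticket 2 (Slow page load): agent_id=NULL, no match -> dropped
  - ticket 3 (Wrong total): agent_id=3 -> matches Grace
  - ticket 4 (Bad redirect): agent_id=NULL, no match -> dropped
  - ticket 5 (Wrong timezone): agent_id=2 -> matches Iris
So 2 of 5 rows are dropped.

SQL:
SELECT a.title, b.name AS agent
FROM tickets a
INNER JOIN agents b ON a.agent_id = b.id

Result:
title          | agent
---------------+------
Export error   | Iris 
Wrong total    | Grace
Wrong timezone | Iris 


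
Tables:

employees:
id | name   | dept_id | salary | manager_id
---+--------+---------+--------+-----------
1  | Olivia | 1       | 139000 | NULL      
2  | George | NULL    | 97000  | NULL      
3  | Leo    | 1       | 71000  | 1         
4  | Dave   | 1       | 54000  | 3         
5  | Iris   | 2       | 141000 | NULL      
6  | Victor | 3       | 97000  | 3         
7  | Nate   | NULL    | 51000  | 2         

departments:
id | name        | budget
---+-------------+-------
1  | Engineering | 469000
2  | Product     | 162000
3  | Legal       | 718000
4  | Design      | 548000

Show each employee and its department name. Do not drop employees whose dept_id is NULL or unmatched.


LEFT JOIN keeps every row from employees (the left table); where dept_id has no match in departments, the department columns become NULL. Walk through each employee:
  - employee 1 (Olivia): dept_id=1 -> matches Engineering
  - employee 2 (George): dept_id=NULL, no match -> kept with NULL
  - employee 3 (Leo): dept_id=1 -> matches Engineering
  - employee 4 (Dave): dept_id=1 -> matches Engineering
  - employee 5 (Iris): dept_id=2 -> matches Product
  - employee 6 (Victor): dept_id=3 -> matches Legal
  - employee 7 (Nate): dept_id=NULL, no match -> kept with NULL
All 7 rows appear; 2 have NULL department.

SQL:
SELECT a.name, b.name AS department
FROM employees a
LEFT JOIN departments b ON a.dept_id = b.id

Result:
name   | department 
-------+------------
Olivia | Engineering
George | NULL       
Leo    | Engineering
Dave   | Engineering
Iris   | Product    
Victor | Legal      
Nate   | NULL       


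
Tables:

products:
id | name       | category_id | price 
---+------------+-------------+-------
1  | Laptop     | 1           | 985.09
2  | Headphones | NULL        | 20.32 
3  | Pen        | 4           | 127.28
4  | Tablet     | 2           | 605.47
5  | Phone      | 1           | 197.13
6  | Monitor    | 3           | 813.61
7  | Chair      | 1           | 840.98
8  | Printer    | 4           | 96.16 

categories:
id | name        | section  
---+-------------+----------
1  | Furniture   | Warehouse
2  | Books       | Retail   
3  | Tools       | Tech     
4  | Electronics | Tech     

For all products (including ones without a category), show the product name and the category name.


LEFT JOIN keeps every row from products (the left table); where category_id has no match in categories, the category columns become NULL. Walk through each product:
  - product 1 (Laptop): category_id=1 -> matches Furniture
  - product 2 (Headphones): category_id=NULL, no match -> kept with NULL
  - product 3 (Pen): category_id=4 -> matches Electronics
  - product 4 (Tablet): category_id=2 -> matches Books
  - product 5 (Phone): category_id=1 -> matches Furniture
  - product 6 (Monitor): category_id=3 -> matches Tools
  - product 7 (Chair): category_id=1 -> matches Furniture
  - product 8 (Printer): category_id=4 -> matches Electronics
All 8 rows appear; 1 has NULL category.

SQL:
SELECT a.name, b.name AS category
FROM products a
LEFT JOIN categories b ON a.category_id = b.id

Result:
name       | category   
-----------+------------
Laptop     | Furniture  
Headphones | NULL       
Pen        | Electronics
Tablet     | Books      
Phone      | Furniture  
Monitor    | Tools      
Chair      | Furniture  
Printer    | Electronics


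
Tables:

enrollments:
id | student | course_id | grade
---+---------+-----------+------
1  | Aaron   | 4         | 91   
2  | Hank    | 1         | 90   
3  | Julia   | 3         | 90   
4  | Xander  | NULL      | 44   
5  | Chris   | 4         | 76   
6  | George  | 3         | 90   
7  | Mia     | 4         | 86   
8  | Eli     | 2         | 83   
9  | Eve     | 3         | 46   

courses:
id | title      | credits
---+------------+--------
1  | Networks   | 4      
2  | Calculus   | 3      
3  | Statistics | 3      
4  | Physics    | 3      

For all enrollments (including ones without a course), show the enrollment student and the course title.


LEFT JOIN keeps every row from enrollments (the left table); where course_id has no match in courses, the course columns become NULL. Walk through each enrollment:
  - enrollment 1 (Aaron): course_id=4 -> matches Physics
  - enrollment 2 (Hank): course_id=1 -> matches Networks
  - enrollment 3 (Julia): course_id=3 -> matches Statistics
  - enrollment 4 (Xander): course_id=NULL, no match -> kept with NULL
  - enrollment 5 (Chris): course_id=4 -> matches Physics
  - enrollment 6 (George): course_id=3 -> matches Statistics
  - enrollment 7 (Mia): course_id=4 -> matches Physics
  - enrollment 8 (Eli): course_id=2 -> matches Calculus
  - enrollment 9 (Eve): course_id=3 -> matches Statistics
All 9 rows appear; 1 has NULL course.

SQL:
SELECT a.student, b.title AS course
FROM enrollments a
LEFT JOIN courses b ON a.course_id = b.id

Result:
student | course    
--------+-----------
Aaron   | Physics   
Hank    | Networks  
Julia   | Statistics
Xander  | NULL      
Chris   | Physics   
George  | Statistics
Mia     | Physics   
Eli     | Calculus  
Eve     | Statistics


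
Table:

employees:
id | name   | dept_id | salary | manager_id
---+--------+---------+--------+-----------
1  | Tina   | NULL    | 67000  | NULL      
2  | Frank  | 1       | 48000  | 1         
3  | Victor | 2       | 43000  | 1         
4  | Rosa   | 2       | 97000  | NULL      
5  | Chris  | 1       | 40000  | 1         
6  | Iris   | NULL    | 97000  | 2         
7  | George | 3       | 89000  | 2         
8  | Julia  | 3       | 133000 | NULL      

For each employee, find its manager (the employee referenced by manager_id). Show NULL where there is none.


This is a self-join: employees is joined to a second copy of itself, matching each row's manager_id to another row's id. Use LEFT JOIN so rows with manager_id=NULL are kept.
  - employee 1 (Tina): manager_id=NULL -> NULL
  - employee 2 (Frank): manager_id=1 -> Tina
  - employee 3 (Victor): manager_id=1 -> Tina
  - employee 4 (Rosa): manager_id=NULL -> NULL
  - employee 5 (Chris): manager_id=1 -> Tina
  - employee 6 (Iris): manager_id=2 -> Frank
  - employee 7 (George): manager_id=2 -> Frank
  - employee 8 (Julia): manager_id=NULL -> NULL

SQL:
SELECT a.name AS item, b.name AS manager
FROM employees a
LEFT JOIN employees b ON a.manager_id = b.id

Result:
item   | manager
-------+--------
Tina   | NULL   
Frank  | Tina   
Victor | Tina   
Rosa   | NULL   
Chris  | Tina   
Iris   | Frank  
George | Frank  
Julia  | NULL   


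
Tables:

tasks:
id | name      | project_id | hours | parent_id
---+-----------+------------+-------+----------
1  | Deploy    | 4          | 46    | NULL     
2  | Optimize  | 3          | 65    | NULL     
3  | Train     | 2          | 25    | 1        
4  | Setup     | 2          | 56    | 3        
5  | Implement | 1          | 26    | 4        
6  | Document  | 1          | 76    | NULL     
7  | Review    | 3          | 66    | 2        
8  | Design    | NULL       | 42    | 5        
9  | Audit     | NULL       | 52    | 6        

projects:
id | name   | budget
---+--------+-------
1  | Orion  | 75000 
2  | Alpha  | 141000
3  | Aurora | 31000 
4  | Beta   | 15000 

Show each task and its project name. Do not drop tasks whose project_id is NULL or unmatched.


LEFT JOIN keeps every row from tasks (the left table); where project_id has no match in projects, the project columns become NULL. Walk through each task:
  - task 1 (Deploy): project_id=4 -> matches Beta
  - task 2 (Optimize): project_id=3 -> matches Aurora
  - task 3 (Train): project_id=2 -> matches Alpha
  - task 4 (Setup): project_id=2 -> matches Alpha
  - task 5 (Implement): project_id=1 -> matches Orion
  - task 6 (Document): project_id=1 -> matches Orion
  - task 7 (Review): project_id=3 -> matches Aurora
  - task 8 (Design): project_id=NULL, no match -> kept with NULL
  - task 9 (Audit): project_id=NULL, no match -> kept with NULL
All 9 rows appear; 2 have NULL project.

SQL:
SELECT a.name, b.name AS project
FROM tasks a
LEFT JOIN projects b ON a.project_id = b.id

Result:
name      | project
----------+--------
Deploy    | Beta   
Optimize  | Aurora 
Train     | Alpha  
Setup     | Alpha  
Implement | Orion  
Document  | Orion  
Review    | Aurora 
Design    | NULL   
Audit     | NULL   


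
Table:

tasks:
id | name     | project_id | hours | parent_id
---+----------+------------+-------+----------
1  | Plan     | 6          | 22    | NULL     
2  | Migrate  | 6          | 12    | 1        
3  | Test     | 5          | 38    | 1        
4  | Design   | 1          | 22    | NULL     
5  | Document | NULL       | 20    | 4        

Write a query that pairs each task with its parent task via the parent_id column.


This is a self-join: tasks is joined to a second copy of itself, matching each row's parent_id to another row's id. Use LEFT JOIN so rows with parent_id=NULL are kept.
  - task 1 (Plan): parent_id=NULL -> NULL
  - task 2 (Migrate): parent_id=1 -> Plan
  - task 3 (Test): parent_id=1 -> Plan
  - task 4 (Design): parent_id=NULL -> NULL
  - task 5 (Document): parent_id=4 -> Design

SQL:
SELECT a.name AS item, b.name AS parent
FROM tasks a
LEFT JOIN tasks b ON a.parent_id = b.id

Result:
item     | parent
---------+-------
Plan     | NULL  
Migrate  | Plan  
Test     | Plan  
Design   | NULL  
Document | Design


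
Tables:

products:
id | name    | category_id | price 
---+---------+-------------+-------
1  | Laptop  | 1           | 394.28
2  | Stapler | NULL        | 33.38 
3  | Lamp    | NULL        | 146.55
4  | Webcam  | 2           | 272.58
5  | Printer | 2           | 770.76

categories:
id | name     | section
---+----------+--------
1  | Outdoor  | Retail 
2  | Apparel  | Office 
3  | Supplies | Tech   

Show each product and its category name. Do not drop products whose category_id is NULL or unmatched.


LEFT JOIN keeps every row from products (the left table); where category_id has no match in categories, the category columns become NULL. Walk through each product:
  - product 1 (Laptop): category_id=1 -> matches Outdoor
  - product 2 (Stapler): category_id=NULL, no match -> kept with NULL
  - product 3 (Lamp): category_id=NULL, no match -> kept with NULL
  - product 4 (Webcam): category_id=2 -> matches Apparel
  - product 5 (Printer): category_id=2 -> matches Apparel
All 5 rows appear; 2 have NULL category.

SQL:
SELECT a.name, b.name AS category
FROM products a
LEFT JOIN categories b ON a.category_id = b.id

Result:
name    | category
--------+---------
Laptop  | Outdoor 
Stapler | NULL    
Lamp    | NULL    
Webcam  | Apparel 
Printer | Apparel 


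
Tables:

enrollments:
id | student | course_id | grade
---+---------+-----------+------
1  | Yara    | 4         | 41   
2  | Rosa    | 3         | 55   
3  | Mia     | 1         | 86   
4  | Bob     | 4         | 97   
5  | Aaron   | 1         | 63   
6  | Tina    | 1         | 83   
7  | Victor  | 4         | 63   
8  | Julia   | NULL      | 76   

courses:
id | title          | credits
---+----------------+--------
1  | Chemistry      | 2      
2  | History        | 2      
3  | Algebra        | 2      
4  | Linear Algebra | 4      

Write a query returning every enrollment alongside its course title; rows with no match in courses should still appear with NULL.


LEFT JOIN keeps every row from enrollments (the left table); where course_id has no match in courses, the course columns become NULL. Walk through each enrollment:
  - enrollment 1 (Yara): course_id=4 -> matches Linear Algebra
  - enrollment 2 (Rosa): course_id=3 -> matches Algebra
  - enrollment 3 (Mia): course_id=1 -> matches Chemistry
  - enrollment 4 (Bob): course_id=4 -> matches Linear Algebra
  - enrollment 5 (Aaron): course_id=1 -> matches Chemistry
  - enrollment 6 (Tina): course_id=1 -> matches Chemistry
  - enrollment 7 (Victor): course_id=4 -> matches Linear Algebra
  - enrollment 8 (Julia): course_id=NULL, no match -> kept with NULL
All 8 rows appear; 1 has NULL course.

SQL:
SELECT a.student, b.title AS course
FROM enrollments a
LEFT JOIN courses b ON a.course_id = b.id

Result:
student | course        
--------+---------------
Yara    | Linear Algebra
Rosa    | Algebra       
Mia     | Chemistry     
Bob     | Linear Algebra
Aaron   | Chemistry     
Tina    | Chemistry     
Victor  | Linear Algebra
Julia   | NULL          


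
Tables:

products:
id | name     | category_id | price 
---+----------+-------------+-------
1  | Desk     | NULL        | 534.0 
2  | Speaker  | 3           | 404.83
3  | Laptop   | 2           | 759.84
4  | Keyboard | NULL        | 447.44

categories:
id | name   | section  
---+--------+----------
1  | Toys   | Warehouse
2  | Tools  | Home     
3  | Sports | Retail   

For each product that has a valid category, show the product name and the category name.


INNER JOIN keeps only products rows whose category_id matches an id in categories. Walk through each product:
  - product 1 (Desk): category_id=NULL, no match -> dropped
  - product 2 (Speaker): category_id=3 -> matches Sports
  - product 3 (Laptop): category_id=2 -> matches Tools
  - product 4 (Keyboard): category_id=NULL, no match -> dropped
So 2 of 4 rows are dropped.

SQL:
SELECT a.name, b.name AS category
FROM products a
INNER JOIN categories b ON a.category_id = b.id

Result:
name    | category
--------+---------
Speaker | Sports  
Laptop  | Tools   


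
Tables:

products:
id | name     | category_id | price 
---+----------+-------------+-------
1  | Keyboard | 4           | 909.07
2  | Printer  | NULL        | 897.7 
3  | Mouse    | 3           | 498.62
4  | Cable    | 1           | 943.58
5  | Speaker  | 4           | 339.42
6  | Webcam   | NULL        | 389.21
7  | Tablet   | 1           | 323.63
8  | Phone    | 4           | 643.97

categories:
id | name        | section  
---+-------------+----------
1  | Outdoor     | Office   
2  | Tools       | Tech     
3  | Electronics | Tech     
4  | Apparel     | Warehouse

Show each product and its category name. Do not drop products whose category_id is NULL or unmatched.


LEFT JOIN keeps every row from products (the left table); where category_id has no match in categories, the category columns become NULL. Walk through each product:
  - product 1 (Keyboard): category_id=4 -> matches Apparel
  - product 2 (Printer): category_id=NULL, no match -> kept with NULL
  - product 3 (Mouse): category_id=3 -> matches Electronics
  - product 4 (Cable): category_id=1 -> matches Outdoor
  - product 5 (Speaker): category_id=4 -> matches Apparel
  - product 6 (Webcam): category_id=NULL, no match -> kept with NULL
  - product 7 (Tablet): category_id=1 -> matches Outdoor
  - product 8 (Phone): category_id=4 -> matches Apparel
All 8 rows appear; 2 have NULL category.

SQL:
SELECT a.name, b.name AS category
FROM products a
LEFT JOIN categories b ON a.category_id = b.id

Result:
name     | category   
---------+------------
Keyboard | Apparel    
Printer  | NULL       
Mouse    | Electronics
Cable    | Outdoor    
Speaker  | Apparel    
Webcam   | NULL       
Tablet   | Outdoor    
Phone    | Apparel    


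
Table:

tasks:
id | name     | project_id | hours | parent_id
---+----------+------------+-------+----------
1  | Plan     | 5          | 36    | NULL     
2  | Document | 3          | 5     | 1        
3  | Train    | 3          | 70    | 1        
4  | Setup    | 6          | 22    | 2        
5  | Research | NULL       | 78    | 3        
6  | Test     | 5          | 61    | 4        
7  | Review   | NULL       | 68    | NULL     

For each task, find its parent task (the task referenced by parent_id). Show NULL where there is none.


This is a self-join: tasks is joined to a second copy of itself, matching each row's parent_id to another row's id. Use LEFT JOIN so rows with parent_id=NULL are kept.
  - task 1 (Plan): parent_id=NULL -> NULL
  - task 2 (Document): parent_id=1 -> Plan
  - task 3 (Train): parent_id=1 -> Plan
  - task 4 (Setup): parent_id=2 -> Document
  - task 5 (Research): parent_id=3 -> Train
  - task 6 (Test): parent_id=4 -> Setup
  - task 7 (Review): parent_id=NULL -> NULL

SQL:
SELECT a.name AS item, b.name AS parent
FROM tasks a
LEFT JOIN tasks b ON a.parent_id = b.id

Result:
item     | parent  
---------+---------
Plan     | NULL    
Document | Plan    
Train    | Plan    
Setup    | Document
Research | Train   
Test     | Setup   
Review   | NULL    


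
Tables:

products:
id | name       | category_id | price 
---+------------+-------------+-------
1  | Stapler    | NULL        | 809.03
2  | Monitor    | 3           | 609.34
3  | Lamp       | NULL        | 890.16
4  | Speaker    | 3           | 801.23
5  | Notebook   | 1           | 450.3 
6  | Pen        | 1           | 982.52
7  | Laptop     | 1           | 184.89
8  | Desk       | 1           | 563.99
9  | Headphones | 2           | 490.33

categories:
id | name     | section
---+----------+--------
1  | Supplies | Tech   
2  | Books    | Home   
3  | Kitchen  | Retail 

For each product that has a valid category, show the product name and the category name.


INNER JOIN keeps only products rows whose category_id matches an id in categories. Walk through each product:
  - product 1 (Stapler): category_id=NULL, no match -> dropped
  - product 2 (Monitor): category_id=3 -> matches Kitchen
  - product 3 (Lamp): category_id=NULL, no match -> dropped
  - product 4 (Speaker): category_id=3 -> matches Kitchen
  - product 5 (Notebook): category_id=1 -> matches Supplies
  - product 6 (Pen): category_id=1 -> matches Supplies
  - product 7 (Laptop): category_id=1 -> matches Supplies
  - product 8 (Desk): category_id=1 -> matches Supplies
  - product 9 (Headphones): category_id=2 -> matches Books
So 2 of 9 rows are dropped.

SQL:
SELECT a.name, b.name AS category
FROM products a
INNER JOIN categories b ON a.category_id = b.id

Result:
name       | category
-----------+---------
Monitor    | Kitchen 
Speaker    | Kitchen 
Notebook   | Supplies
Pen        | Supplies
Laptop     | Supplies
Desk       | Supplies
Headphones | Books   
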